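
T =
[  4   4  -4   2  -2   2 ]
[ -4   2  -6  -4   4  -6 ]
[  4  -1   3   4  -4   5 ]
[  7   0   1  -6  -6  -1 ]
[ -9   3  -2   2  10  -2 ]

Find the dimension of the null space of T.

2

Row reduce to echelon form.
R2 ← R2 + R1: [0, 6, -10, -2, 2, -4]
R3 ← R3 − R1: [0, -5, 7, 2, -2, 3]
R4 ← R4 − (7/4)·R1: [0, -7, 8, -19/2, -5/2, -9/2]
R5 ← R5 + (9/4)·R1: [0, 12, -11, 13/2, 11/2, 5/2]
R3 ← R3 + (5/6)·R2: [0, 0, -4/3, 1/3, -1/3, -1/3]
R4 ← R4 + (7/6)·R2: [0, 0, -11/3, -71/6, -1/6, -55/6]
R5 ← R5 − (2)·R2: [0, 0, 9, 21/2, 3/2, 21/2]
R4 ← R4 − (11/4)·R3: [0, 0, 0, -51/4, 3/4, -33/4]
R5 ← R5 + (27/4)·R3: [0, 0, 0, 51/4, -3/4, 33/4]
R5 ← R5 + R4: [0, 0, 0, 0, 0, 0]
4 nonzero rows, so rank(T) = 4.
T has 6 columns; by rank–nullity, nullity = 6 − 4 = 2.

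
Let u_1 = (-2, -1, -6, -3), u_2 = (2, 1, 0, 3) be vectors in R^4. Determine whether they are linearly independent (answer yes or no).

yes

Form the matrix with these vectors as rows and row reduce.
R2 ← R2 + R1: [0, 0, -6, 0]
2 nonzero rows, so the 2 vectors span a space of dimension 2.
Since 2 = 2, the vectors are linearly independent.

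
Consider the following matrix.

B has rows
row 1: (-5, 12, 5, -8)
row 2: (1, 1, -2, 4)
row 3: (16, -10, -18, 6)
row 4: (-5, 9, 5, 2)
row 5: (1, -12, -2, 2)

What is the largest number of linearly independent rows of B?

4

Row reduce to echelon form.
R2 ← R2 + (1/5)·R1: [0, 17/5, -1, 12/5]
R3 ← R3 + (16/5)·R1: [0, 142/5, -2, -98/5]
R4 ← R4 − R1: [0, -3, 0, 10]
R5 ← R5 + (1/5)·R1: [0, -48/5, -1, 2/5]
R3 ← R3 − (142/17)·R2: [0, 0, 108/17, -674/17]
R4 ← R4 + (15/17)·R2: [0, 0, -15/17, 206/17]
R5 ← R5 + (48/17)·R2: [0, 0, -65/17, 122/17]
R4 ← R4 + (5/36)·R3: [0, 0, 0, 119/18]
R5 ← R5 + (65/108)·R3: [0, 0, 0, -901/54]
R5 ← R5 + (53/21)·R4: [0, 0, 0, 0]
Echelon form has 4 nonzero rows, so rank(B) = 4.
The rank gives the maximum number of linearly independent rows: 4.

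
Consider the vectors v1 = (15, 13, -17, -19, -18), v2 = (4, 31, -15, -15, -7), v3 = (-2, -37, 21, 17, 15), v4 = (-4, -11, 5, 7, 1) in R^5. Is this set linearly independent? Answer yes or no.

Form the matrix with these vectors as rows and row reduce.
R2 ← R2 − (4/15)·R1: [0, 413/15, -157/15, -149/15, -11/5]
R3 ← R3 + (2/15)·R1: [0, -529/15, 281/15, 217/15, 63/5]
R4 ← R4 + (4/15)·R1: [0, -113/15, 7/15, 29/15, -19/5]
R3 ← R3 + (529/413)·R2: [0, 0, 2200/413, 720/413, 4040/413]
R4 ← R4 + (113/413)·R2: [0, 0, -990/413, -324/413, -1818/413]
R4 ← R4 + (9/20)·R3: [0, 0, 0, 0, 0]
3 nonzero rows, so the 4 vectors span a space of dimension 3.
Since 3 < 4, the vectors are linearly dependent.

no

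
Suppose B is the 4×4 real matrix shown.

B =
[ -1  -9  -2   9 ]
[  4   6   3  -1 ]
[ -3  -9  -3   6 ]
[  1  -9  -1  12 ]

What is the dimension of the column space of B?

Row reduce to echelon form.
R2 ← R2 + (4)·R1: [0, -30, -5, 35]
R3 ← R3 − (3)·R1: [0, 18, 3, -21]
R4 ← R4 + R1: [0, -18, -3, 21]
R3 ← R3 + (3/5)·R2: [0, 0, 0, 0]
R4 ← R4 − (3/5)·R2: [0, 0, 0, 0]
Echelon form has 2 nonzero rows, so rank(B) = 2.
The column space has dimension equal to the rank: 2.

2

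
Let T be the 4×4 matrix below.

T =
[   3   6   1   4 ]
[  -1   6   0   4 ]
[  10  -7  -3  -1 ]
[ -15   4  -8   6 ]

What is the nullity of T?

Row reduce to echelon form.
R2 ← R2 + (1/3)·R1: [0, 8, 1/3, 16/3]
R3 ← R3 − (10/3)·R1: [0, -27, -19/3, -43/3]
R4 ← R4 + (5)·R1: [0, 34, -3, 26]
R3 ← R3 + (27/8)·R2: [0, 0, -125/24, 11/3]
R4 ← R4 − (17/4)·R2: [0, 0, -53/12, 10/3]
R4 ← R4 − (106/125)·R3: [0, 0, 0, 28/125]
4 nonzero rows, so rank(T) = 4.
T has 4 columns; by rank–nullity, nullity = 4 − 4 = 0.

0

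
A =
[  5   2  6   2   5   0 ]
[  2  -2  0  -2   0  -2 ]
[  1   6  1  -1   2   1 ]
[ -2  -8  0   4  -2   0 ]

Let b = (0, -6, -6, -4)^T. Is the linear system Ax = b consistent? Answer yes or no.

Row reduce the augmented matrix [A | b].
R2 ← R2 − (2/5)·R1: [0, -14/5, -12/5, -14/5, -2, -2, -6]
R3 ← R3 − (1/5)·R1: [0, 28/5, -1/5, -7/5, 1, 1, -6]
R4 ← R4 + (2/5)·R1: [0, -36/5, 12/5, 24/5, 0, 0, -4]
R3 ← R3 + (2)·R2: [0, 0, -5, -7, -3, -3, -18]
R4 ← R4 − (18/7)·R2: [0, 0, 60/7, 12, 36/7, 36/7, 80/7]
R4 ← R4 + (12/7)·R3: [0, 0, 0, 0, 0, 0, -136/7]
The echelon form has 4 nonzero rows; the last pivot sits in the augmented column, so rank(A) = 3 but rank([A|b]) = 4.
Since the ranks differ, the system is inconsistent.

no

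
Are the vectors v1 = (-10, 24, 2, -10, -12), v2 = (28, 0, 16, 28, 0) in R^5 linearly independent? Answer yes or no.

Form the matrix with these vectors as rows and row reduce.
R2 ← R2 + (14/5)·R1: [0, 336/5, 108/5, 0, -168/5]
2 nonzero rows, so the 2 vectors span a space of dimension 2.
Since 2 = 2, the vectors are linearly independent.

yes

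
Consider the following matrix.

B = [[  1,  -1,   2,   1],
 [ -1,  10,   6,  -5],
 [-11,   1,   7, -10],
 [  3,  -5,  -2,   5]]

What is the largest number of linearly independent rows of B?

4

Row reduce to echelon form.
R2 ← R2 + R1: [0, 9, 8, -4]
R3 ← R3 + (11)·R1: [0, -10, 29, 1]
R4 ← R4 − (3)·R1: [0, -2, -8, 2]
R3 ← R3 + (10/9)·R2: [0, 0, 341/9, -31/9]
R4 ← R4 + (2/9)·R2: [0, 0, -56/9, 10/9]
R4 ← R4 + (56/341)·R3: [0, 0, 0, 6/11]
Echelon form has 4 nonzero rows, so rank(B) = 4.
The rank gives the maximum number of linearly independent rows: 4.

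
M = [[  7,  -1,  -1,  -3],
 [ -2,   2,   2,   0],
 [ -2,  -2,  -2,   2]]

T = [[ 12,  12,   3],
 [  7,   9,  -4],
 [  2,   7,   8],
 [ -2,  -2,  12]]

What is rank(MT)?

First compute MT:
[[ 81,  74, -19],
 [ -6,   8,   2],
 [-46, -60,  10]]
Now row reduce the product.
R2 ← R2 + (2/27)·R1: [0, 364/27, 16/27]
R3 ← R3 + (46/81)·R1: [0, -1456/81, -64/81]
R3 ← R3 + (4/3)·R2: [0, 0, 0]
2 nonzero rows, so rank(MT) = 2.

2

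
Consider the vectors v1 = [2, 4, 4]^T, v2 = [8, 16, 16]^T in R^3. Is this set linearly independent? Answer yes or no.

no

Form the matrix with these vectors as rows and row reduce.
R2 ← R2 − (4)·R1: [0, 0, 0]
1 nonzero row, so the 2 vectors span a space of dimension 1.
Since 1 < 2, the vectors are linearly dependent.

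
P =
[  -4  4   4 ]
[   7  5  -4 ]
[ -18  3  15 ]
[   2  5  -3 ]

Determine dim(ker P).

0

Row reduce to echelon form.
R2 ← R2 + (7/4)·R1: [0, 12, 3]
R3 ← R3 − (9/2)·R1: [0, -15, -3]
R4 ← R4 + (1/2)·R1: [0, 7, -1]
R3 ← R3 + (5/4)·R2: [0, 0, 3/4]
R4 ← R4 − (7/12)·R2: [0, 0, -11/4]
R4 ← R4 + (11/3)·R3: [0, 0, 0]
3 nonzero rows, so rank(P) = 3.
P has 3 columns; by rank–nullity, nullity = 3 − 3 = 0.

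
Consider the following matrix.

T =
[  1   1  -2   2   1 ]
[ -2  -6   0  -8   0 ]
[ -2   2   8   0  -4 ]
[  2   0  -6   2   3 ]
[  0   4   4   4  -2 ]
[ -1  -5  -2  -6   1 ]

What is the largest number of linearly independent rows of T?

Row reduce to echelon form.
R2 ← R2 + (2)·R1: [0, -4, -4, -4, 2]
R3 ← R3 + (2)·R1: [0, 4, 4, 4, -2]
R4 ← R4 − (2)·R1: [0, -2, -2, -2, 1]
R6 ← R6 + R1: [0, -4, -4, -4, 2]
R3 ← R3 + R2: [0, 0, 0, 0, 0]
R4 ← R4 − (1/2)·R2: [0, 0, 0, 0, 0]
R5 ← R5 + R2: [0, 0, 0, 0, 0]
R6 ← R6 − R2: [0, 0, 0, 0, 0]
Echelon form has 2 nonzero rows, so rank(T) = 2.
The rank gives the maximum number of linearly independent rows: 2.

2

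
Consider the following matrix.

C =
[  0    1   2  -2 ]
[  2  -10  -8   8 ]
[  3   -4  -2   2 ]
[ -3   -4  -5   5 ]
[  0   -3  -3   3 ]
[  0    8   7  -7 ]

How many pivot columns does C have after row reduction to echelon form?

Row reduce to echelon form.
Swap R1 ↔ R2
R3 ← R3 − (3/2)·R1: [0, 11, 10, -10]
R4 ← R4 + (3/2)·R1: [0, -19, -17, 17]
R3 ← R3 − (11)·R2: [0, 0, -12, 12]
R4 ← R4 + (19)·R2: [0, 0, 21, -21]
R5 ← R5 + (3)·R2: [0, 0, 3, -3]
R6 ← R6 − (8)·R2: [0, 0, -9, 9]
R4 ← R4 + (7/4)·R3: [0, 0, 0, 0]
R5 ← R5 + (1/4)·R3: [0, 0, 0, 0]
R6 ← R6 − (3/4)·R3: [0, 0, 0, 0]
Echelon form has 3 nonzero rows, so rank(C) = 3.
Each nonzero row contributes one pivot column: 3 pivot columns.

3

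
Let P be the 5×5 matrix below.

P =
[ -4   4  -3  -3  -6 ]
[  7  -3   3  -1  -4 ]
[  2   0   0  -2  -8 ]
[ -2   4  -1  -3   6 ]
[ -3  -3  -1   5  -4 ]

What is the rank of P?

3

Row reduce to echelon form.
R2 ← R2 + (7/4)·R1: [0, 4, -9/4, -25/4, -29/2]
R3 ← R3 + (1/2)·R1: [0, 2, -3/2, -7/2, -11]
R4 ← R4 − (1/2)·R1: [0, 2, 1/2, -3/2, 9]
R5 ← R5 − (3/4)·R1: [0, -6, 5/4, 29/4, 1/2]
R3 ← R3 − (1/2)·R2: [0, 0, -3/8, -3/8, -15/4]
R4 ← R4 − (1/2)·R2: [0, 0, 13/8, 13/8, 65/4]
R5 ← R5 + (3/2)·R2: [0, 0, -17/8, -17/8, -85/4]
R4 ← R4 + (13/3)·R3: [0, 0, 0, 0, 0]
R5 ← R5 − (17/3)·R3: [0, 0, 0, 0, 0]
Echelon form has 3 nonzero rows, so rank(P) = 3.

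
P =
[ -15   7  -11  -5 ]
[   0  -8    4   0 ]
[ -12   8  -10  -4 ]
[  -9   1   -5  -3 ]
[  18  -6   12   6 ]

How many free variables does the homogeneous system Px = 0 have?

Row reduce to echelon form.
R3 ← R3 − (4/5)·R1: [0, 12/5, -6/5, 0]
R4 ← R4 − (3/5)·R1: [0, -16/5, 8/5, 0]
R5 ← R5 + (6/5)·R1: [0, 12/5, -6/5, 0]
R3 ← R3 + (3/10)·R2: [0, 0, 0, 0]
R4 ← R4 − (2/5)·R2: [0, 0, 0, 0]
R5 ← R5 + (3/10)·R2: [0, 0, 0, 0]
2 nonzero rows, so rank(P) = 2.
P has 4 columns; by rank–nullity, nullity = 4 − 2 = 2.

2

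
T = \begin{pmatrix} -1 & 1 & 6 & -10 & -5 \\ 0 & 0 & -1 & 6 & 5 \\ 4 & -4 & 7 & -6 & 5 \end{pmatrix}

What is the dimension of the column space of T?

Row reduce to echelon form.
R3 ← R3 + (4)·R1: [0, 0, 31, -46, -15]
R3 ← R3 + (31)·R2: [0, 0, 0, 140, 140]
Echelon form has 3 nonzero rows, so rank(T) = 3.
The column space has dimension equal to the rank: 3.

3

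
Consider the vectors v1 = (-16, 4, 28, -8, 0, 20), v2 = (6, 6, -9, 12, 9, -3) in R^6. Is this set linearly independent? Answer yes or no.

yes

Form the matrix with these vectors as rows and row reduce.
R2 ← R2 + (3/8)·R1: [0, 15/2, 3/2, 9, 9, 9/2]
2 nonzero rows, so the 2 vectors span a space of dimension 2.
Since 2 = 2, the vectors are linearly independent.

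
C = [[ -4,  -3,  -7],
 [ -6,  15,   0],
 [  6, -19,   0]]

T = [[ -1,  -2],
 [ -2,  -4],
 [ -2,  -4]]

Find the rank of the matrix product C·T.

1

First compute CT:
[[ 24,  48],
 [-24, -48],
 [ 32,  64]]
Now row reduce the product.
R2 ← R2 + R1: [0, 0]
R3 ← R3 − (4/3)·R1: [0, 0]
1 nonzero row, so rank(CT) = 1.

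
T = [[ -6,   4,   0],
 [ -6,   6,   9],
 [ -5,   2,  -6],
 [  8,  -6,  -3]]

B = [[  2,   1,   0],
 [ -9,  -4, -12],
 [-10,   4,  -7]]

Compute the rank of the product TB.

2

First compute TB:
[[-48, -22, -48],
 [-156,   6, -135],
 [ 32, -37,  18],
 [100,  20,  93]]
Now row reduce the product.
R2 ← R2 − (13/4)·R1: [0, 155/2, 21]
R3 ← R3 + (2/3)·R1: [0, -155/3, -14]
R4 ← R4 + (25/12)·R1: [0, -155/6, -7]
R3 ← R3 + (2/3)·R2: [0, 0, 0]
R4 ← R4 + (1/3)·R2: [0, 0, 0]
2 nonzero rows, so rank(TB) = 2.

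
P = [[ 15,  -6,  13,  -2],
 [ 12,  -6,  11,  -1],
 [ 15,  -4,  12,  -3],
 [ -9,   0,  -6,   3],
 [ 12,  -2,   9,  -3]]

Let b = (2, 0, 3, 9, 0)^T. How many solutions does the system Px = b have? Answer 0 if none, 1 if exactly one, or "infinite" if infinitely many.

Row reduce the augmented matrix [P | b].
R2 ← R2 − (4/5)·R1: [0, -6/5, 3/5, 3/5, -8/5]
R3 ← R3 − R1: [0, 2, -1, -1, 1]
R4 ← R4 + (3/5)·R1: [0, -18/5, 9/5, 9/5, 51/5]
R5 ← R5 − (4/5)·R1: [0, 14/5, -7/5, -7/5, -8/5]
R3 ← R3 + (5/3)·R2: [0, 0, 0, 0, -5/3]
R4 ← R4 − (3)·R2: [0, 0, 0, 0, 15]
R5 ← R5 + (7/3)·R2: [0, 0, 0, 0, -16/3]
R4 ← R4 + (9)·R3: [0, 0, 0, 0, 0]
R5 ← R5 − (16/5)·R3: [0, 0, 0, 0, 0]
The echelon form has 3 nonzero rows; the last pivot sits in the augmented column, so rank(P) = 2 but rank([P|b]) = 3.
Since the ranks differ, the system is inconsistent.
It has no solutions.

0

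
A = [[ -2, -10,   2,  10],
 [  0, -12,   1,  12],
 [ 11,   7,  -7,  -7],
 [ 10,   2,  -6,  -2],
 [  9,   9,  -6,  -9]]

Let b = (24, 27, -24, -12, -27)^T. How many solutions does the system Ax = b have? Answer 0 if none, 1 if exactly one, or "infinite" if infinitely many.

Row reduce the augmented matrix [A | b].
R3 ← R3 + (11/2)·R1: [0, -48, 4, 48, 108]
R4 ← R4 + (5)·R1: [0, -48, 4, 48, 108]
R5 ← R5 + (9/2)·R1: [0, -36, 3, 36, 81]
R3 ← R3 − (4)·R2: [0, 0, 0, 0, 0]
R4 ← R4 − (4)·R2: [0, 0, 0, 0, 0]
R5 ← R5 − (3)·R2: [0, 0, 0, 0, 0]
The echelon form has 2 nonzero rows, and every pivot lies in the first 4 columns, so rank(A) = rank([A|b]) = 2.
The system is consistent.
rank = 2 < 4 unknowns, so there are infinitely many solutions.

infinite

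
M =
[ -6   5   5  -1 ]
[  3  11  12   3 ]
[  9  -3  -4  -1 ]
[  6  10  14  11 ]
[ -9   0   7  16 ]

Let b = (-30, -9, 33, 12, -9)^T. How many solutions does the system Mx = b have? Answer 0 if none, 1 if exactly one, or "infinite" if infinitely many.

infinite

Row reduce the augmented matrix [M | b].
R2 ← R2 + (1/2)·R1: [0, 27/2, 29/2, 5/2, -24]
R3 ← R3 + (3/2)·R1: [0, 9/2, 7/2, -5/2, -12]
R4 ← R4 + R1: [0, 15, 19, 10, -18]
R5 ← R5 − (3/2)·R1: [0, -15/2, -1/2, 35/2, 36]
R3 ← R3 − (1/3)·R2: [0, 0, -4/3, -10/3, -4]
R4 ← R4 − (10/9)·R2: [0, 0, 26/9, 65/9, 26/3]
R5 ← R5 + (5/9)·R2: [0, 0, 68/9, 170/9, 68/3]
R4 ← R4 + (13/6)·R3: [0, 0, 0, 0, 0]
R5 ← R5 + (17/3)·R3: [0, 0, 0, 0, 0]
The echelon form has 3 nonzero rows, and every pivot lies in the first 4 columns, so rank(M) = rank([M|b]) = 3.
The system is consistent.
rank = 3 < 4 unknowns, so there are infinitely many solutions.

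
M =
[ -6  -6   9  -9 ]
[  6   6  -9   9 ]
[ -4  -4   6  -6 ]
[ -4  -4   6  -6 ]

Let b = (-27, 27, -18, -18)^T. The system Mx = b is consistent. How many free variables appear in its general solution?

3

Row reduce the augmented matrix [M | b].
R2 ← R2 + R1: [0, 0, 0, 0, 0]
R3 ← R3 − (2/3)·R1: [0, 0, 0, 0, 0]
R4 ← R4 − (2/3)·R1: [0, 0, 0, 0, 0]
The echelon form has 1 nonzero rows, and every pivot lies in the first 4 columns, so rank(M) = rank([M|b]) = 1.
The system is consistent.
Free variables = (unknowns) − (rank) = 4 − 1 = 3.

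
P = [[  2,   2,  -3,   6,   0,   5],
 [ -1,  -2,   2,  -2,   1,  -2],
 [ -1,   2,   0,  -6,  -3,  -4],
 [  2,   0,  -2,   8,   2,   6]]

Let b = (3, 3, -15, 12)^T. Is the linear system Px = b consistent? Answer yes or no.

yes

Row reduce the augmented matrix [P | b].
R2 ← R2 + (1/2)·R1: [0, -1, 1/2, 1, 1, 1/2, 9/2]
R3 ← R3 + (1/2)·R1: [0, 3, -3/2, -3, -3, -3/2, -27/2]
R4 ← R4 − R1: [0, -2, 1, 2, 2, 1, 9]
R3 ← R3 + (3)·R2: [0, 0, 0, 0, 0, 0, 0]
R4 ← R4 − (2)·R2: [0, 0, 0, 0, 0, 0, 0]
The echelon form has 2 nonzero rows, and every pivot lies in the first 6 columns, so rank(P) = rank([P|b]) = 2.
The system is consistent.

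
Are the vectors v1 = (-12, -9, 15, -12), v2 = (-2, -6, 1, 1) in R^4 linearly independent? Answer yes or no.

yes

Form the matrix with these vectors as rows and row reduce.
R2 ← R2 − (1/6)·R1: [0, -9/2, -3/2, 3]
2 nonzero rows, so the 2 vectors span a space of dimension 2.
Since 2 = 2, the vectors are linearly independent.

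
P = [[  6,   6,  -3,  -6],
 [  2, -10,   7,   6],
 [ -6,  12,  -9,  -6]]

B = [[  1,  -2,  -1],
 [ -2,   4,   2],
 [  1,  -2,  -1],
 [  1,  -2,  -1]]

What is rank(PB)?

1

First compute PB:
[[-15,  30,  15],
 [ 35, -70, -35],
 [-45,  90,  45]]
Now row reduce the product.
R2 ← R2 + (7/3)·R1: [0, 0, 0]
R3 ← R3 − (3)·R1: [0, 0, 0]
1 nonzero row, so rank(PB) = 1.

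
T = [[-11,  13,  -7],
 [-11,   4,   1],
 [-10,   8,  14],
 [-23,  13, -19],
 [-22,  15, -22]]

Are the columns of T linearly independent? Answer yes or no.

Row reduce T to echelon form.
R2 ← R2 − R1: [0, -9, 8]
R3 ← R3 − (10/11)·R1: [0, -42/11, 224/11]
R4 ← R4 − (23/11)·R1: [0, -156/11, -48/11]
R5 ← R5 − (2)·R1: [0, -11, -8]
R3 ← R3 − (14/33)·R2: [0, 0, 560/33]
R4 ← R4 − (52/33)·R2: [0, 0, -560/33]
R5 ← R5 − (11/9)·R2: [0, 0, -160/9]
R4 ← R4 + R3: [0, 0, 0]
R5 ← R5 + (22/21)·R3: [0, 0, 0]
3 pivots among 3 columns.
Every column is a pivot column, so the columns are linearly independent.

yes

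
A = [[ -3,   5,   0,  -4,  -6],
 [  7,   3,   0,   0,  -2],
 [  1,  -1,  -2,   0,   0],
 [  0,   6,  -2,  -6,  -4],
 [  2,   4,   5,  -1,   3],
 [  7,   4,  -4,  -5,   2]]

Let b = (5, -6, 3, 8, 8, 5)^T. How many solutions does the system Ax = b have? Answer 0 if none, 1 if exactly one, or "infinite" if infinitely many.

Row reduce the augmented matrix [A | b].
R2 ← R2 + (7/3)·R1: [0, 44/3, 0, -28/3, -16, 17/3]
R3 ← R3 + (1/3)·R1: [0, 2/3, -2, -4/3, -2, 14/3]
R5 ← R5 + (2/3)·R1: [0, 22/3, 5, -11/3, -1, 34/3]
R6 ← R6 + (7/3)·R1: [0, 47/3, -4, -43/3, -12, 50/3]
R3 ← R3 − (1/22)·R2: [0, 0, -2, -10/11, -14/11, 97/22]
R4 ← R4 − (9/22)·R2: [0, 0, -2, -24/11, 28/11, 125/22]
R5 ← R5 − (1/2)·R2: [0, 0, 5, 1, 7, 17/2]
R6 ← R6 − (47/44)·R2: [0, 0, -4, -48/11, 56/11, 467/44]
R4 ← R4 − R3: [0, 0, 0, -14/11, 42/11, 14/11]
R5 ← R5 + (5/2)·R3: [0, 0, 0, -14/11, 42/11, 859/44]
R6 ← R6 − (2)·R3: [0, 0, 0, -28/11, 84/11, 79/44]
R5 ← R5 − R4: [0, 0, 0, 0, 0, 73/4]
R6 ← R6 − (2)·R4: [0, 0, 0, 0, 0, -3/4]
R6 ← R6 + (3/73)·R5: [0, 0, 0, 0, 0, 0]
The echelon form has 5 nonzero rows; the last pivot sits in the augmented column, so rank(A) = 4 but rank([A|b]) = 5.
Since the ranks differ, the system is inconsistent.
It has no solutions.

0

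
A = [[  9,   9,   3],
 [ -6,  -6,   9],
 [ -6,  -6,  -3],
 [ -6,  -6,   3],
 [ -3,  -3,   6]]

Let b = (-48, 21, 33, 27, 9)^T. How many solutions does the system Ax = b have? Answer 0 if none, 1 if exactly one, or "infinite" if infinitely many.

Row reduce the augmented matrix [A | b].
R2 ← R2 + (2/3)·R1: [0, 0, 11, -11]
R3 ← R3 + (2/3)·R1: [0, 0, -1, 1]
R4 ← R4 + (2/3)·R1: [0, 0, 5, -5]
R5 ← R5 + (1/3)·R1: [0, 0, 7, -7]
R3 ← R3 + (1/11)·R2: [0, 0, 0, 0]
R4 ← R4 − (5/11)·R2: [0, 0, 0, 0]
R5 ← R5 − (7/11)·R2: [0, 0, 0, 0]
The echelon form has 2 nonzero rows, and every pivot lies in the first 3 columns, so rank(A) = rank([A|b]) = 2.
The system is consistent.
rank = 2 < 3 unknowns, so there are infinitely many solutions.

infinite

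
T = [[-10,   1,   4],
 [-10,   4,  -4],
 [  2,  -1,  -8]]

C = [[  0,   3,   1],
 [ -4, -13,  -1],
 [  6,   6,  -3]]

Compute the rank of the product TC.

2

First compute TC:
[[ 20, -19, -23],
 [-40, -106,  -2],
 [-44, -29,  27]]
Now row reduce the product.
R2 ← R2 + (2)·R1: [0, -144, -48]
R3 ← R3 + (11/5)·R1: [0, -354/5, -118/5]
R3 ← R3 − (59/120)·R2: [0, 0, 0]
2 nonzero rows, so rank(TC) = 2.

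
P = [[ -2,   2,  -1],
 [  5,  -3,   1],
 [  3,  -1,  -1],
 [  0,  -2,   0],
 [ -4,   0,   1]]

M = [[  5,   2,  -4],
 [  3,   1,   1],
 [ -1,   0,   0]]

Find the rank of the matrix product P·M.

First compute PM:
[[ -3,  -2,  10],
 [ 15,   7, -23],
 [ 13,   5, -13],
 [ -6,  -2,  -2],
 [-21,  -8,  16]]
Now row reduce the product.
R2 ← R2 + (5)·R1: [0, -3, 27]
R3 ← R3 + (13/3)·R1: [0, -11/3, 91/3]
R4 ← R4 − (2)·R1: [0, 2, -22]
R5 ← R5 − (7)·R1: [0, 6, -54]
R3 ← R3 − (11/9)·R2: [0, 0, -8/3]
R4 ← R4 + (2/3)·R2: [0, 0, -4]
R5 ← R5 + (2)·R2: [0, 0, 0]
R4 ← R4 − (3/2)·R3: [0, 0, 0]
3 nonzero rows, so rank(PM) = 3.

3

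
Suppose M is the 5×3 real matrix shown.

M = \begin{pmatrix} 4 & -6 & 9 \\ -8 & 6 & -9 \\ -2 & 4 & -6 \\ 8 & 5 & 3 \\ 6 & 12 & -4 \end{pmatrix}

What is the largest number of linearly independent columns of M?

3

Row reduce to echelon form.
R2 ← R2 + (2)·R1: [0, -6, 9]
R3 ← R3 + (1/2)·R1: [0, 1, -3/2]
R4 ← R4 − (2)·R1: [0, 17, -15]
R5 ← R5 − (3/2)·R1: [0, 21, -35/2]
R3 ← R3 + (1/6)·R2: [0, 0, 0]
R4 ← R4 + (17/6)·R2: [0, 0, 21/2]
R5 ← R5 + (7/2)·R2: [0, 0, 14]
Swap R3 ↔ R4
R5 ← R5 − (4/3)·R3: [0, 0, 0]
Echelon form has 3 nonzero rows, so rank(M) = 3.
The rank gives the maximum number of linearly independent columns: 3.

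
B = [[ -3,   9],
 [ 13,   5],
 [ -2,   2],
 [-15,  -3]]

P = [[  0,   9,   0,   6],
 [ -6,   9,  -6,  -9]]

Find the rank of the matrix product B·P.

First compute BP:
[[-54,  54, -54, -99],
 [-30, 162, -30,  33],
 [-12,   0, -12, -30],
 [ 18, -162,  18, -63]]
Now row reduce the product.
R2 ← R2 − (5/9)·R1: [0, 132, 0, 88]
R3 ← R3 − (2/9)·R1: [0, -12, 0, -8]
R4 ← R4 + (1/3)·R1: [0, -144, 0, -96]
R3 ← R3 + (1/11)·R2: [0, 0, 0, 0]
R4 ← R4 + (12/11)·R2: [0, 0, 0, 0]
2 nonzero rows, so rank(BP) = 2.

2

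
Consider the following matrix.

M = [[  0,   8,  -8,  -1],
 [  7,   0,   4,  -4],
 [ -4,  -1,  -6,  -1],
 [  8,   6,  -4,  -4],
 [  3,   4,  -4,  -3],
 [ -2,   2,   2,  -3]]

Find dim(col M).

4

Row reduce to echelon form.
Swap R1 ↔ R2
R3 ← R3 + (4/7)·R1: [0, -1, -26/7, -23/7]
R4 ← R4 − (8/7)·R1: [0, 6, -60/7, 4/7]
R5 ← R5 − (3/7)·R1: [0, 4, -40/7, -9/7]
R6 ← R6 + (2/7)·R1: [0, 2, 22/7, -29/7]
R3 ← R3 + (1/8)·R2: [0, 0, -33/7, -191/56]
R4 ← R4 − (3/4)·R2: [0, 0, -18/7, 37/28]
R5 ← R5 − (1/2)·R2: [0, 0, -12/7, -11/14]
R6 ← R6 − (1/4)·R2: [0, 0, 36/7, -109/28]
R4 ← R4 − (6/11)·R3: [0, 0, 0, 35/11]
R5 ← R5 − (4/11)·R3: [0, 0, 0, 5/11]
R6 ← R6 + (12/11)·R3: [0, 0, 0, -335/44]
R5 ← R5 − (1/7)·R4: [0, 0, 0, 0]
R6 ← R6 + (67/28)·R4: [0, 0, 0, 0]
Echelon form has 4 nonzero rows, so rank(M) = 4.
The column space has dimension equal to the rank: 4.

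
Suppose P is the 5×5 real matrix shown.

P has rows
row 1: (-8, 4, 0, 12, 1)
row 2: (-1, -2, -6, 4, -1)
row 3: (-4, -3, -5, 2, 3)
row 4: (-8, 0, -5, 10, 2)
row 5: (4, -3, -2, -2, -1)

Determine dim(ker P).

Row reduce to echelon form.
R2 ← R2 − (1/8)·R1: [0, -5/2, -6, 5/2, -9/8]
R3 ← R3 − (1/2)·R1: [0, -5, -5, -4, 5/2]
R4 ← R4 − R1: [0, -4, -5, -2, 1]
R5 ← R5 + (1/2)·R1: [0, -1, -2, 4, -1/2]
R3 ← R3 − (2)·R2: [0, 0, 7, -9, 19/4]
R4 ← R4 − (8/5)·R2: [0, 0, 23/5, -6, 14/5]
R5 ← R5 − (2/5)·R2: [0, 0, 2/5, 3, -1/20]
R4 ← R4 − (23/35)·R3: [0, 0, 0, -3/35, -9/28]
R5 ← R5 − (2/35)·R3: [0, 0, 0, 123/35, -9/28]
R5 ← R5 + (41)·R4: [0, 0, 0, 0, -27/2]
5 nonzero rows, so rank(P) = 5.
P has 5 columns; by rank–nullity, nullity = 5 − 5 = 0.

0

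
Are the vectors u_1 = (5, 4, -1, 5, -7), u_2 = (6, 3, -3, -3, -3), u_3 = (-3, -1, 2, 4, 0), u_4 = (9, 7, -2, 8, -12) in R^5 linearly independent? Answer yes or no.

Form the matrix with these vectors as rows and row reduce.
R2 ← R2 − (6/5)·R1: [0, -9/5, -9/5, -9, 27/5]
R3 ← R3 + (3/5)·R1: [0, 7/5, 7/5, 7, -21/5]
R4 ← R4 − (9/5)·R1: [0, -1/5, -1/5, -1, 3/5]
R3 ← R3 + (7/9)·R2: [0, 0, 0, 0, 0]
R4 ← R4 − (1/9)·R2: [0, 0, 0, 0, 0]
2 nonzero rows, so the 4 vectors span a space of dimension 2.
Since 2 < 4, the vectors are linearly dependent.

no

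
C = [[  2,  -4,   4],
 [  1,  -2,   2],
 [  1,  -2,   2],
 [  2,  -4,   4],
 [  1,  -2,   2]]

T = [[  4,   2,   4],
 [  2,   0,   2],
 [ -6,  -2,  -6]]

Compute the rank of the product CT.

1

First compute CT:
[[-24,  -4, -24],
 [-12,  -2, -12],
 [-12,  -2, -12],
 [-24,  -4, -24],
 [-12,  -2, -12]]
Now row reduce the product.
R2 ← R2 − (1/2)·R1: [0, 0, 0]
R3 ← R3 − (1/2)·R1: [0, 0, 0]
R4 ← R4 − R1: [0, 0, 0]
R5 ← R5 − (1/2)·R1: [0, 0, 0]
1 nonzero row, so rank(CT) = 1.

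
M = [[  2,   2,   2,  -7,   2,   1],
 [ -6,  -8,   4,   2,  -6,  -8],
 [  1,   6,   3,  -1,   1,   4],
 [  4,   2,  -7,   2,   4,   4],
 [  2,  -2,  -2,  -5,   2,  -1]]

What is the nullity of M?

3

Row reduce to echelon form.
R2 ← R2 + (3)·R1: [0, -2, 10, -19, 0, -5]
R3 ← R3 − (1/2)·R1: [0, 5, 2, 5/2, 0, 7/2]
R4 ← R4 − (2)·R1: [0, -2, -11, 16, 0, 2]
R5 ← R5 − R1: [0, -4, -4, 2, 0, -2]
R3 ← R3 + (5/2)·R2: [0, 0, 27, -45, 0, -9]
R4 ← R4 − R2: [0, 0, -21, 35, 0, 7]
R5 ← R5 − (2)·R2: [0, 0, -24, 40, 0, 8]
R4 ← R4 + (7/9)·R3: [0, 0, 0, 0, 0, 0]
R5 ← R5 + (8/9)·R3: [0, 0, 0, 0, 0, 0]
3 nonzero rows, so rank(M) = 3.
M has 6 columns; by rank–nullity, nullity = 6 − 3 = 3.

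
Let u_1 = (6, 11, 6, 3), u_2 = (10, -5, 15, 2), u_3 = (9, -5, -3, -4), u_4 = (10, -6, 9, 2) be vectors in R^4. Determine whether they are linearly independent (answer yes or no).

yes

Form the matrix with these vectors as rows and row reduce.
R2 ← R2 − (5/3)·R1: [0, -70/3, 5, -3]
R3 ← R3 − (3/2)·R1: [0, -43/2, -12, -17/2]
R4 ← R4 − (5/3)·R1: [0, -73/3, -1, -3]
R3 ← R3 − (129/140)·R2: [0, 0, -465/28, -803/140]
R4 ← R4 − (73/70)·R2: [0, 0, -87/14, 9/70]
R4 ← R4 − (58/155)·R3: [0, 0, 0, 1763/775]
4 nonzero rows, so the 4 vectors span a space of dimension 4.
Since 4 = 4, the vectors are linearly independent.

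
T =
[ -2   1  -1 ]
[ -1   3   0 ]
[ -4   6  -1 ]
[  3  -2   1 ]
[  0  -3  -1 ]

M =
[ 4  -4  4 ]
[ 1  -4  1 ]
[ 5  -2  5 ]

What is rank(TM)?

First compute TM:
[[-12,   6, -12],
 [ -1,  -8,  -1],
 [-15,  -6, -15],
 [ 15,  -6,  15],
 [ -8,  14,  -8]]
Now row reduce the product.
R2 ← R2 − (1/12)·R1: [0, -17/2, 0]
R3 ← R3 − (5/4)·R1: [0, -27/2, 0]
R4 ← R4 + (5/4)·R1: [0, 3/2, 0]
R5 ← R5 − (2/3)·R1: [0, 10, 0]
R3 ← R3 − (27/17)·R2: [0, 0, 0]
R4 ← R4 + (3/17)·R2: [0, 0, 0]
R5 ← R5 + (20/17)·R2: [0, 0, 0]
2 nonzero rows, so rank(TM) = 2.

2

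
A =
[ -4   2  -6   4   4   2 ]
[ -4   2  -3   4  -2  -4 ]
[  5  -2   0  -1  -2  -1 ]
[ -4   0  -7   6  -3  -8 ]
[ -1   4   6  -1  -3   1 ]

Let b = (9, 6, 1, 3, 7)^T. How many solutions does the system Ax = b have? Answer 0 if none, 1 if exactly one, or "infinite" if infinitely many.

0

Row reduce the augmented matrix [A | b].
R2 ← R2 − R1: [0, 0, 3, 0, -6, -6, -3]
R3 ← R3 + (5/4)·R1: [0, 1/2, -15/2, 4, 3, 3/2, 49/4]
R4 ← R4 − R1: [0, -2, -1, 2, -7, -10, -6]
R5 ← R5 − (1/4)·R1: [0, 7/2, 15/2, -2, -4, 1/2, 19/4]
Swap R2 ↔ R3
R4 ← R4 + (4)·R2: [0, 0, -31, 18, 5, -4, 43]
R5 ← R5 − (7)·R2: [0, 0, 60, -30, -25, -10, -81]
R4 ← R4 + (31/3)·R3: [0, 0, 0, 18, -57, -66, 12]
R5 ← R5 − (20)·R3: [0, 0, 0, -30, 95, 110, -21]
R5 ← R5 + (5/3)·R4: [0, 0, 0, 0, 0, 0, -1]
The echelon form has 5 nonzero rows; the last pivot sits in the augmented column, so rank(A) = 4 but rank([A|b]) = 5.
Since the ranks differ, the system is inconsistent.
It has no solutions.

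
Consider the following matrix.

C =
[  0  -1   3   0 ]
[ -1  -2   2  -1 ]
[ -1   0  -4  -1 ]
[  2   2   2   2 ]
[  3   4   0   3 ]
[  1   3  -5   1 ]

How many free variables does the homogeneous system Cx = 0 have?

Row reduce to echelon form.
Swap R1 ↔ R2
R3 ← R3 − R1: [0, 2, -6, 0]
R4 ← R4 + (2)·R1: [0, -2, 6, 0]
R5 ← R5 + (3)·R1: [0, -2, 6, 0]
R6 ← R6 + R1: [0, 1, -3, 0]
R3 ← R3 + (2)·R2: [0, 0, 0, 0]
R4 ← R4 − (2)·R2: [0, 0, 0, 0]
R5 ← R5 − (2)·R2: [0, 0, 0, 0]
R6 ← R6 + R2: [0, 0, 0, 0]
2 nonzero rows, so rank(C) = 2.
C has 4 columns; by rank–nullity, nullity = 4 − 2 = 2.

2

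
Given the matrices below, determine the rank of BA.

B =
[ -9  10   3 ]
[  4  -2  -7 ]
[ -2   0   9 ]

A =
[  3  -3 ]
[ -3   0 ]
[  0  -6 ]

First compute BA:
[[-57,   9],
 [ 18,  30],
 [ -6, -48]]
Now row reduce the product.
R2 ← R2 + (6/19)·R1: [0, 624/19]
R3 ← R3 − (2/19)·R1: [0, -930/19]
R3 ← R3 + (155/104)·R2: [0, 0]
2 nonzero rows, so rank(BA) = 2.

2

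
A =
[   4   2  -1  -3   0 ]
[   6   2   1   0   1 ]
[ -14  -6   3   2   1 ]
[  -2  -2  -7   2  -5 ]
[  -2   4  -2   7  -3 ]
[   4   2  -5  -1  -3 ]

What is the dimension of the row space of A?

4

Row reduce to echelon form.
R2 ← R2 − (3/2)·R1: [0, -1, 5/2, 9/2, 1]
R3 ← R3 + (7/2)·R1: [0, 1, -1/2, -17/2, 1]
R4 ← R4 + (1/2)·R1: [0, -1, -15/2, 1/2, -5]
R5 ← R5 + (1/2)·R1: [0, 5, -5/2, 11/2, -3]
R6 ← R6 − R1: [0, 0, -4, 2, -3]
R3 ← R3 + R2: [0, 0, 2, -4, 2]
R4 ← R4 − R2: [0, 0, -10, -4, -6]
R5 ← R5 + (5)·R2: [0, 0, 10, 28, 2]
R4 ← R4 + (5)·R3: [0, 0, 0, -24, 4]
R5 ← R5 − (5)·R3: [0, 0, 0, 48, -8]
R6 ← R6 + (2)·R3: [0, 0, 0, -6, 1]
R5 ← R5 + (2)·R4: [0, 0, 0, 0, 0]
R6 ← R6 − (1/4)·R4: [0, 0, 0, 0, 0]
Echelon form has 4 nonzero rows, so rank(A) = 4.
The row space has dimension equal to the rank: 4.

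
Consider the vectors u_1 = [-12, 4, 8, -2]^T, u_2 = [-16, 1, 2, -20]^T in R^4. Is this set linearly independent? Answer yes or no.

yes

Form the matrix with these vectors as rows and row reduce.
R2 ← R2 − (4/3)·R1: [0, -13/3, -26/3, -52/3]
2 nonzero rows, so the 2 vectors span a space of dimension 2.
Since 2 = 2, the vectors are linearly independent.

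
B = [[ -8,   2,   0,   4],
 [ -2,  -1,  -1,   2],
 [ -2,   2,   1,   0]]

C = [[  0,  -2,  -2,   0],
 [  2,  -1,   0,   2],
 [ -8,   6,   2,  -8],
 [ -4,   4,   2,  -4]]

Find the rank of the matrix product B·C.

2

First compute BC:
[[-12,  30,  24, -12],
 [ -2,   7,   6,  -2],
 [ -4,   8,   6,  -4]]
Now row reduce the product.
R2 ← R2 − (1/6)·R1: [0, 2, 2, 0]
R3 ← R3 − (1/3)·R1: [0, -2, -2, 0]
R3 ← R3 + R2: [0, 0, 0, 0]
2 nonzero rows, so rank(BC) = 2.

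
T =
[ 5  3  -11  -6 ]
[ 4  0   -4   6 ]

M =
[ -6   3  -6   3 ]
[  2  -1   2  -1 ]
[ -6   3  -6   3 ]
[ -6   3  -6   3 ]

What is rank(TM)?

First compute TM:
[[ 78, -39,  78, -39],
 [-36,  18, -36,  18]]
Now row reduce the product.
R2 ← R2 + (6/13)·R1: [0, 0, 0, 0]
1 nonzero row, so rank(TM) = 1.

1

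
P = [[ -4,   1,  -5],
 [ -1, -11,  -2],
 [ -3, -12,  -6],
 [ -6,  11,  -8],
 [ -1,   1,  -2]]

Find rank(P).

3

Row reduce to echelon form.
R2 ← R2 − (1/4)·R1: [0, -45/4, -3/4]
R3 ← R3 − (3/4)·R1: [0, -51/4, -9/4]
R4 ← R4 − (3/2)·R1: [0, 19/2, -1/2]
R5 ← R5 − (1/4)·R1: [0, 3/4, -3/4]
R3 ← R3 − (17/15)·R2: [0, 0, -7/5]
R4 ← R4 + (38/45)·R2: [0, 0, -17/15]
R5 ← R5 + (1/15)·R2: [0, 0, -4/5]
R4 ← R4 − (17/21)·R3: [0, 0, 0]
R5 ← R5 − (4/7)·R3: [0, 0, 0]
Echelon form has 3 nonzero rows, so rank(P) = 3.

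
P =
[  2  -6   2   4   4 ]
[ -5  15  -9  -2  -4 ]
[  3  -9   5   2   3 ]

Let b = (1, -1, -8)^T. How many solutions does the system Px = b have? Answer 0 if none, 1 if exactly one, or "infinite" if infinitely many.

Row reduce the augmented matrix [P | b].
R2 ← R2 + (5/2)·R1: [0, 0, -4, 8, 6, 3/2]
R3 ← R3 − (3/2)·R1: [0, 0, 2, -4, -3, -19/2]
R3 ← R3 + (1/2)·R2: [0, 0, 0, 0, 0, -35/4]
The echelon form has 3 nonzero rows; the last pivot sits in the augmented column, so rank(P) = 2 but rank([P|b]) = 3.
Since the ranks differ, the system is inconsistent.
It has no solutions.

0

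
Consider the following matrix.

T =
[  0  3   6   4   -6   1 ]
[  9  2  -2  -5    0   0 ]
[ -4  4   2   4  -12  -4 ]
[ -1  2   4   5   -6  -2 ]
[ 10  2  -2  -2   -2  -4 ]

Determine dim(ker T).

Row reduce to echelon form.
Swap R1 ↔ R2
R3 ← R3 + (4/9)·R1: [0, 44/9, 10/9, 16/9, -12, -4]
R4 ← R4 + (1/9)·R1: [0, 20/9, 34/9, 40/9, -6, -2]
R5 ← R5 − (10/9)·R1: [0, -2/9, 2/9, 32/9, -2, -4]
R3 ← R3 − (44/27)·R2: [0, 0, -26/3, -128/27, -20/9, -152/27]
R4 ← R4 − (20/27)·R2: [0, 0, -2/3, 40/27, -14/9, -74/27]
R5 ← R5 + (2/27)·R2: [0, 0, 2/3, 104/27, -22/9, -106/27]
R4 ← R4 − (1/13)·R3: [0, 0, 0, 24/13, -18/13, -30/13]
R5 ← R5 + (1/13)·R3: [0, 0, 0, 136/39, -34/13, -170/39]
R5 ← R5 − (17/9)·R4: [0, 0, 0, 0, 0, 0]
4 nonzero rows, so rank(T) = 4.
T has 6 columns; by rank–nullity, nullity = 6 − 4 = 2.

2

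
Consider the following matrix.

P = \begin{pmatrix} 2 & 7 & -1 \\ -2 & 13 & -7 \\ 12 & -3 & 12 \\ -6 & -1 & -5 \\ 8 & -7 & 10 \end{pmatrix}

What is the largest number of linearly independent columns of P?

2

Row reduce to echelon form.
R2 ← R2 + R1: [0, 20, -8]
R3 ← R3 − (6)·R1: [0, -45, 18]
R4 ← R4 + (3)·R1: [0, 20, -8]
R5 ← R5 − (4)·R1: [0, -35, 14]
R3 ← R3 + (9/4)·R2: [0, 0, 0]
R4 ← R4 − R2: [0, 0, 0]
R5 ← R5 + (7/4)·R2: [0, 0, 0]
Echelon form has 2 nonzero rows, so rank(P) = 2.
The rank gives the maximum number of linearly independent columns: 2.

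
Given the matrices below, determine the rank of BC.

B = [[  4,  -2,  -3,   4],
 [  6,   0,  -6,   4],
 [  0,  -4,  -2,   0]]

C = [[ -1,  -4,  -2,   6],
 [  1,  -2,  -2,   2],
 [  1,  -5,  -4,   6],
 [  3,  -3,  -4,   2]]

2

First compute BC:
[[  3,  -9,  -8,  10],
 [  0,  -6,  -4,   8],
 [ -6,  18,  16, -20]]
Now row reduce the product.
R3 ← R3 + (2)·R1: [0, 0, 0, 0]
2 nonzero rows, so rank(BC) = 2.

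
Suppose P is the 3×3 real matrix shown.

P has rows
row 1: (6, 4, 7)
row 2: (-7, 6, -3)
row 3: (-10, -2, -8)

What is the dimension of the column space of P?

3

Row reduce to echelon form.
R2 ← R2 + (7/6)·R1: [0, 32/3, 31/6]
R3 ← R3 + (5/3)·R1: [0, 14/3, 11/3]
R3 ← R3 − (7/16)·R2: [0, 0, 45/32]
Echelon form has 3 nonzero rows, so rank(P) = 3.
The column space has dimension equal to the rank: 3.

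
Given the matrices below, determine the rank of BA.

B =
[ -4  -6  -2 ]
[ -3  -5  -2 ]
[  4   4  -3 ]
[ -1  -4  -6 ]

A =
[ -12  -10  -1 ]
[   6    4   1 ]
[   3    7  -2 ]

2

First compute BA:
[[  6,   2,   2],
 [  0,  -4,   2],
 [-33, -45,   6],
 [-30, -48,   9]]
Now row reduce the product.
R3 ← R3 + (11/2)·R1: [0, -34, 17]
R4 ← R4 + (5)·R1: [0, -38, 19]
R3 ← R3 − (17/2)·R2: [0, 0, 0]
R4 ← R4 − (19/2)·R2: [0, 0, 0]
2 nonzero rows, so rank(BA) = 2.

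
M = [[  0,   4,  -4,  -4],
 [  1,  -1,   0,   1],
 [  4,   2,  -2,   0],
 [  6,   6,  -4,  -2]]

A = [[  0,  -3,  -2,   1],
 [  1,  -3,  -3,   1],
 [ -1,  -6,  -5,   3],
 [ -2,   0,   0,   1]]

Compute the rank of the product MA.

First compute MA:
[[ 16,  12,   8, -12],
 [ -3,   0,   1,   1],
 [  4,  -6,  -4,   0],
 [ 14, -12, -10,  -2]]
Now row reduce the product.
R2 ← R2 + (3/16)·R1: [0, 9/4, 5/2, -5/4]
R3 ← R3 − (1/4)·R1: [0, -9, -6, 3]
R4 ← R4 − (7/8)·R1: [0, -45/2, -17, 17/2]
R3 ← R3 + (4)·R2: [0, 0, 4, -2]
R4 ← R4 + (10)·R2: [0, 0, 8, -4]
R4 ← R4 − (2)·R3: [0, 0, 0, 0]
3 nonzero rows, so rank(MA) = 3.

3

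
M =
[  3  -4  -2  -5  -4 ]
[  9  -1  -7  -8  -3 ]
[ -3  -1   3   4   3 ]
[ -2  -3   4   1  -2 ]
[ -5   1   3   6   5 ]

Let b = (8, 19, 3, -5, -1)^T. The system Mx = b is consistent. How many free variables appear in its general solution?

Row reduce the augmented matrix [M | b].
R2 ← R2 − (3)·R1: [0, 11, -1, 7, 9, -5]
R3 ← R3 + R1: [0, -5, 1, -1, -1, 11]
R4 ← R4 + (2/3)·R1: [0, -17/3, 8/3, -7/3, -14/3, 1/3]
R5 ← R5 + (5/3)·R1: [0, -17/3, -1/3, -7/3, -5/3, 37/3]
R3 ← R3 + (5/11)·R2: [0, 0, 6/11, 24/11, 34/11, 96/11]
R4 ← R4 + (17/33)·R2: [0, 0, 71/33, 14/11, -1/33, -74/33]
R5 ← R5 + (17/33)·R2: [0, 0, -28/33, 14/11, 98/33, 322/33]
R4 ← R4 − (71/18)·R3: [0, 0, 0, -22/3, -110/9, -110/3]
R5 ← R5 + (14/9)·R3: [0, 0, 0, 14/3, 70/9, 70/3]
R5 ← R5 + (7/11)·R4: [0, 0, 0, 0, 0, 0]
The echelon form has 4 nonzero rows, and every pivot lies in the first 5 columns, so rank(M) = rank([M|b]) = 4.
The system is consistent.
Free variables = (unknowns) − (rank) = 5 − 4 = 1.

1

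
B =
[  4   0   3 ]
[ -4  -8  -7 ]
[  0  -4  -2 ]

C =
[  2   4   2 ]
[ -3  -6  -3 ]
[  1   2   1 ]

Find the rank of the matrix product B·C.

1

First compute BC:
[[ 11,  22,  11],
 [  9,  18,   9],
 [ 10,  20,  10]]
Now row reduce the product.
R2 ← R2 − (9/11)·R1: [0, 0, 0]
R3 ← R3 − (10/11)·R1: [0, 0, 0]
1 nonzero row, so rank(BC) = 1.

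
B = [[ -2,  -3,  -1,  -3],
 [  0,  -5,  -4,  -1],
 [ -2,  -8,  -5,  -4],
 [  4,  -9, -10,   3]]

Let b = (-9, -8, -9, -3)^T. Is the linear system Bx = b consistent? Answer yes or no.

Row reduce the augmented matrix [B | b].
R3 ← R3 − R1: [0, -5, -4, -1, 0]
R4 ← R4 + (2)·R1: [0, -15, -12, -3, -21]
R3 ← R3 − R2: [0, 0, 0, 0, 8]
R4 ← R4 − (3)·R2: [0, 0, 0, 0, 3]
R4 ← R4 − (3/8)·R3: [0, 0, 0, 0, 0]
The echelon form has 3 nonzero rows; the last pivot sits in the augmented column, so rank(B) = 2 but rank([B|b]) = 3.
Since the ranks differ, the system is inconsistent.

no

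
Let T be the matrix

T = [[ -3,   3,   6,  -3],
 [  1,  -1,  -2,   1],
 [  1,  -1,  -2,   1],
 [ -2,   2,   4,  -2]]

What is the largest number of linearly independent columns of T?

Row reduce to echelon form.
R2 ← R2 + (1/3)·R1: [0, 0, 0, 0]
R3 ← R3 + (1/3)·R1: [0, 0, 0, 0]
R4 ← R4 − (2/3)·R1: [0, 0, 0, 0]
Echelon form has 1 nonzero row, so rank(T) = 1.
The rank gives the maximum number of linearly independent columns: 1.

1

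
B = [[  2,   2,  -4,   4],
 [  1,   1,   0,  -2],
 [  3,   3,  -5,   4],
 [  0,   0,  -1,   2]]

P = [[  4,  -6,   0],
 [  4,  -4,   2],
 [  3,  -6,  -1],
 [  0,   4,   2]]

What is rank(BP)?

2

First compute BP:
[[  4,  20,  16],
 [  8, -18,  -2],
 [  9,  16,  19],
 [ -3,  14,   5]]
Now row reduce the product.
R2 ← R2 − (2)·R1: [0, -58, -34]
R3 ← R3 − (9/4)·R1: [0, -29, -17]
R4 ← R4 + (3/4)·R1: [0, 29, 17]
R3 ← R3 − (1/2)·R2: [0, 0, 0]
R4 ← R4 + (1/2)·R2: [0, 0, 0]
2 nonzero rows, so rank(BP) = 2.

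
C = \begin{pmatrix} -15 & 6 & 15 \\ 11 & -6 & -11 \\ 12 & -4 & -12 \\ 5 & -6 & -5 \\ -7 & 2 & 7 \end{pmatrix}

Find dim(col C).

2

Row reduce to echelon form.
R2 ← R2 + (11/15)·R1: [0, -8/5, 0]
R3 ← R3 + (4/5)·R1: [0, 4/5, 0]
R4 ← R4 + (1/3)·R1: [0, -4, 0]
R5 ← R5 − (7/15)·R1: [0, -4/5, 0]
R3 ← R3 + (1/2)·R2: [0, 0, 0]
R4 ← R4 − (5/2)·R2: [0, 0, 0]
R5 ← R5 − (1/2)·R2: [0, 0, 0]
Echelon form has 2 nonzero rows, so rank(C) = 2.
The column space has dimension equal to the rank: 2.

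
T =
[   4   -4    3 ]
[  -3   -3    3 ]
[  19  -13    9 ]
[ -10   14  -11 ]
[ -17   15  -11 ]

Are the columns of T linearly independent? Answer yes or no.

Row reduce T to echelon form.
R2 ← R2 + (3/4)·R1: [0, -6, 21/4]
R3 ← R3 − (19/4)·R1: [0, 6, -21/4]
R4 ← R4 + (5/2)·R1: [0, 4, -7/2]
R5 ← R5 + (17/4)·R1: [0, -2, 7/4]
R3 ← R3 + R2: [0, 0, 0]
R4 ← R4 + (2/3)·R2: [0, 0, 0]
R5 ← R5 − (1/3)·R2: [0, 0, 0]
2 pivots among 3 columns.
Only 2 < 3 pivot columns, so the columns are linearly dependent.

no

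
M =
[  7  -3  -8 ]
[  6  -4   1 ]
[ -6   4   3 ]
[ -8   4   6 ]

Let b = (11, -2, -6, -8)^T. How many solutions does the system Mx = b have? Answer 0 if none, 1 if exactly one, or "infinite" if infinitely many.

1

Row reduce the augmented matrix [M | b].
R2 ← R2 − (6/7)·R1: [0, -10/7, 55/7, -80/7]
R3 ← R3 + (6/7)·R1: [0, 10/7, -27/7, 24/7]
R4 ← R4 + (8/7)·R1: [0, 4/7, -22/7, 32/7]
R3 ← R3 + R2: [0, 0, 4, -8]
R4 ← R4 + (2/5)·R2: [0, 0, 0, 0]
The echelon form has 3 nonzero rows, and every pivot lies in the first 3 columns, so rank(M) = rank([M|b]) = 3.
The system is consistent.
rank = 3 = number of unknowns, so the solution is unique.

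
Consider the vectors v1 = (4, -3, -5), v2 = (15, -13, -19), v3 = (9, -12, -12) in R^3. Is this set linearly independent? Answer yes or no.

Form the matrix with these vectors as rows and row reduce.
R2 ← R2 − (15/4)·R1: [0, -7/4, -1/4]
R3 ← R3 − (9/4)·R1: [0, -21/4, -3/4]
R3 ← R3 − (3)·R2: [0, 0, 0]
2 nonzero rows, so the 3 vectors span a space of dimension 2.
Since 2 < 3, the vectors are linearly dependent.

no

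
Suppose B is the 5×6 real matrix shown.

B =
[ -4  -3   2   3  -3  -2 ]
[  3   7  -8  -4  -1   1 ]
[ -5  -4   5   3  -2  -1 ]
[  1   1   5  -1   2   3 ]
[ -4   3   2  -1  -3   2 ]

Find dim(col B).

Row reduce to echelon form.
R2 ← R2 + (3/4)·R1: [0, 19/4, -13/2, -7/4, -13/4, -1/2]
R3 ← R3 − (5/4)·R1: [0, -1/4, 5/2, -3/4, 7/4, 3/2]
R4 ← R4 + (1/4)·R1: [0, 1/4, 11/2, -1/4, 5/4, 5/2]
R5 ← R5 − R1: [0, 6, 0, -4, 0, 4]
R3 ← R3 + (1/19)·R2: [0, 0, 41/19, -16/19, 30/19, 28/19]
R4 ← R4 − (1/19)·R2: [0, 0, 111/19, -3/19, 27/19, 48/19]
R5 ← R5 − (24/19)·R2: [0, 0, 156/19, -34/19, 78/19, 88/19]
R4 ← R4 − (111/41)·R3: [0, 0, 0, 87/41, -117/41, -60/41]
R5 ← R5 − (156/41)·R3: [0, 0, 0, 58/41, -78/41, -40/41]
R5 ← R5 − (2/3)·R4: [0, 0, 0, 0, 0, 0]
Echelon form has 4 nonzero rows, so rank(B) = 4.
The column space has dimension equal to the rank: 4.

4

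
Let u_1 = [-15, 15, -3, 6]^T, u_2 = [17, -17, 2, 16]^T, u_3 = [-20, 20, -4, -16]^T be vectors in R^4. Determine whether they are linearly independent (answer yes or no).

Form the matrix with these vectors as rows and row reduce.
R2 ← R2 + (17/15)·R1: [0, 0, -7/5, 114/5]
R3 ← R3 − (4/3)·R1: [0, 0, 0, -24]
3 nonzero rows, so the 3 vectors span a space of dimension 3.
Since 3 = 3, the vectors are linearly independent.

yes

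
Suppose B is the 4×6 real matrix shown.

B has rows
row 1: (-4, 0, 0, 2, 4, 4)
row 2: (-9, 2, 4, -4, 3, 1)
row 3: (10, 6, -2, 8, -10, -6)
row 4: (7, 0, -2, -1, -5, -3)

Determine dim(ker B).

Row reduce to echelon form.
R2 ← R2 − (9/4)·R1: [0, 2, 4, -17/2, -6, -8]
R3 ← R3 + (5/2)·R1: [0, 6, -2, 13, 0, 4]
R4 ← R4 + (7/4)·R1: [0, 0, -2, 5/2, 2, 4]
R3 ← R3 − (3)·R2: [0, 0, -14, 77/2, 18, 28]
R4 ← R4 − (1/7)·R3: [0, 0, 0, -3, -4/7, 0]
4 nonzero rows, so rank(B) = 4.
B has 6 columns; by rank–nullity, nullity = 6 − 4 = 2.

2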